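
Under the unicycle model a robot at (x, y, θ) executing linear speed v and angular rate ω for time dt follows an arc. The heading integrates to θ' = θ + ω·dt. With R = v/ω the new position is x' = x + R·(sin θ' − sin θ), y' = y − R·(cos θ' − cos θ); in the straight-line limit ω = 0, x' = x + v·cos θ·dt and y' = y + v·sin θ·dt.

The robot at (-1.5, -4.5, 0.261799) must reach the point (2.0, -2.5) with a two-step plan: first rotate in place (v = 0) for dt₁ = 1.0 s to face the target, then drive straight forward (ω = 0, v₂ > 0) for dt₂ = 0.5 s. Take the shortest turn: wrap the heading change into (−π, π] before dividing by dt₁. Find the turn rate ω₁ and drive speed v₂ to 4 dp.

heading to target = atan2(-2.5−-4.5, 2−-1.5) = 0.5191
Δθ = wrap(0.5191 − 0.2618) = 0.2573; ω₁ = Δθ/dt₁ = 0.2573
distance = √((2−-1.5)² + (-2.5−-4.5)²) = 4.0311; v₂ = distance/dt₂ = 8.0623

ω₁ = 0.2573, v₂ = 8.0623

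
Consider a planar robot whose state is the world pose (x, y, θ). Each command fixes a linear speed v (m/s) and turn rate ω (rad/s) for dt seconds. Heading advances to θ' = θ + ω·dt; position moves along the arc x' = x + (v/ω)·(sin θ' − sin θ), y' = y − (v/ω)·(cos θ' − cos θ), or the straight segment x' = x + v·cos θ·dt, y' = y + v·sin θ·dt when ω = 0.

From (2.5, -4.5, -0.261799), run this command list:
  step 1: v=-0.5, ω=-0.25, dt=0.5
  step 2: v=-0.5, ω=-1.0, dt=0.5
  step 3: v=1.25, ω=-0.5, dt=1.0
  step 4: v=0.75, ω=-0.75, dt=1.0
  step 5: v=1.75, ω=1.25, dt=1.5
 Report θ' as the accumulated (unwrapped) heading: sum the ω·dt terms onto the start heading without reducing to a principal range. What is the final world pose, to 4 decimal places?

(3.2647, -8.2179, -0.2618)

step 1: θ'=-0.3868 (R=2.0000) → pose (2.2632, -4.4204, -0.3868)
step 2: θ'=-0.8868 (R=0.5000) → pose (2.0643, -4.2733, -0.8868)
step 3: θ'=-1.3868 (R=-2.5000) → pose (2.5844, -5.3956, -1.3868)
step 4: θ'=-2.1368 (R=-1.0000) → pose (2.4454, -6.1148, -2.1368)
step 5: θ'=-0.2618 (R=1.4000) → pose (3.2647, -8.2179, -0.2618)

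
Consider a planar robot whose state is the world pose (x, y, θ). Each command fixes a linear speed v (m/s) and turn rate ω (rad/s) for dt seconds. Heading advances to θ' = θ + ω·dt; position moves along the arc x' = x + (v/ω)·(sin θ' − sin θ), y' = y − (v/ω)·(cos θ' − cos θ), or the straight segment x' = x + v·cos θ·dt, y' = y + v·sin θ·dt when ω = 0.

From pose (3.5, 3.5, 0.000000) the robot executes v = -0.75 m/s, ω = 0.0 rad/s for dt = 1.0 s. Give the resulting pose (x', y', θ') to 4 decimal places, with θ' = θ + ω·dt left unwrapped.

(2.7500, 3.5000, 0.0000)

θ' = 0.0000 + 0.0·1.0 = 0.0000
ω = 0 → straight: x' = 3.5 + -0.75·cos(0.0000)·1.0 = 2.7500
y' = 3.5 + -0.75·sin(0.0000)·1.0 = 3.5000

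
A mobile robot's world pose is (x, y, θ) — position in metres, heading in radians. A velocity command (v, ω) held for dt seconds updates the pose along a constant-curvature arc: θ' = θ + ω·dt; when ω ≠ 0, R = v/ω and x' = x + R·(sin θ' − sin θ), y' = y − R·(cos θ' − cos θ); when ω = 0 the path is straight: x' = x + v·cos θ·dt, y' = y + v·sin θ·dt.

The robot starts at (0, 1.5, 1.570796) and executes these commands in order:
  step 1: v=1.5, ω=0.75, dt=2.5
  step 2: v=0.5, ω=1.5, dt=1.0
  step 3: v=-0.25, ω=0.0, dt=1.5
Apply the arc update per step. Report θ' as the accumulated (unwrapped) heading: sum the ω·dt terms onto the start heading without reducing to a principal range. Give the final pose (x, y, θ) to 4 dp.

(-2.9103, 3.3779, 4.9458)

step 1: θ'=3.4458 (R=2.0000) → pose (-2.5991, 3.4082, 3.4458)
step 2: θ'=4.9458 (R=0.3333) → pose (-2.8235, 3.0130, 4.9458)
step 3: θ'=4.9458 (straight) → pose (-2.9103, 3.3779, 4.9458)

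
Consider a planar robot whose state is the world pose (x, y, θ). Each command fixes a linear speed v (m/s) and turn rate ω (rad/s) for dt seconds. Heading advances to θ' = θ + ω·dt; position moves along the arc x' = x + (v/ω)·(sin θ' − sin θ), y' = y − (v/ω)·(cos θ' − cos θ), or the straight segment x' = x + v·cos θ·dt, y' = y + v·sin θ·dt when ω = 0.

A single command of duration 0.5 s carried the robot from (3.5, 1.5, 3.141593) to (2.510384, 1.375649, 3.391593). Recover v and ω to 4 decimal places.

Δθ = 3.391593 − 3.141593 = 0.250000
ω = Δθ/dt = 0.250000/0.5 = 0.5000
R = Δx/(sin θ' − sin θ) = 4.0000
v = R·ω = 4.0000·0.5000 = 2.0000

v = 2.0000, ω = 0.5000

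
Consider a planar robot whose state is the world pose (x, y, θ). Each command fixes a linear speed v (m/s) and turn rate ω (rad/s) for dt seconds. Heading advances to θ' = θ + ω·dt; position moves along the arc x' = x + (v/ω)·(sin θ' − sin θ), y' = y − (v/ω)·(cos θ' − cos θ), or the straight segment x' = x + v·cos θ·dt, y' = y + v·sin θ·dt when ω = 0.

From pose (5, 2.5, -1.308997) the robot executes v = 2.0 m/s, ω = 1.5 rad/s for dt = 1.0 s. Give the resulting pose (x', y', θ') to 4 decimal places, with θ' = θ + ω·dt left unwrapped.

(6.5410, 1.5360, 0.1910)

θ' = -1.3090 + 1.5·1.0 = 0.1910
R = v/ω = 2.0/1.5 = 1.3333
x' = 5 + 1.3333·(sin 0.1910 − sin -1.3090) = 6.5410
y' = 2.5 − 1.3333·(cos 0.1910 − cos -1.3090) = 1.5360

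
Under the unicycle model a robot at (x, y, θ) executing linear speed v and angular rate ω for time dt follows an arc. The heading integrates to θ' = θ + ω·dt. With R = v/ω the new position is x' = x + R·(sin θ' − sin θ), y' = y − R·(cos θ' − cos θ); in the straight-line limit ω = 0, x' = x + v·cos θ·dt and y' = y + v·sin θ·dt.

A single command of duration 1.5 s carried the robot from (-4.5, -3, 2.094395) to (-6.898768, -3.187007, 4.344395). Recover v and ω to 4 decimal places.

Δθ = 4.344395 − 2.094395 = 2.250000
ω = Δθ/dt = 2.250000/1.5 = 1.5000
R = Δx/(sin θ' − sin θ) = 1.3333
v = R·ω = 1.3333·1.5000 = 2.0000

v = 2.0000, ω = 1.5000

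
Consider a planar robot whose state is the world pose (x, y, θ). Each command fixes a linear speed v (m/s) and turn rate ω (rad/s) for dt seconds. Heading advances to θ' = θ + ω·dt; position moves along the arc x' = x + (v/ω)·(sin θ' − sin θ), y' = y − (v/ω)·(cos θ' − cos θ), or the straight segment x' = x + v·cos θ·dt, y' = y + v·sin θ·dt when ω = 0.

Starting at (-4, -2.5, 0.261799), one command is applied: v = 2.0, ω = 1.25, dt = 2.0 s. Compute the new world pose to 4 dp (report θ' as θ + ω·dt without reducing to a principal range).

(-3.8209, 0.5315, 2.7618)

θ' = 0.2618 + 1.25·2.0 = 2.7618
R = v/ω = 2.0/1.25 = 1.6000
x' = -4 + 1.6000·(sin 2.7618 − sin 0.2618) = -3.8209
y' = -2.5 − 1.6000·(cos 2.7618 − cos 0.2618) = 0.5315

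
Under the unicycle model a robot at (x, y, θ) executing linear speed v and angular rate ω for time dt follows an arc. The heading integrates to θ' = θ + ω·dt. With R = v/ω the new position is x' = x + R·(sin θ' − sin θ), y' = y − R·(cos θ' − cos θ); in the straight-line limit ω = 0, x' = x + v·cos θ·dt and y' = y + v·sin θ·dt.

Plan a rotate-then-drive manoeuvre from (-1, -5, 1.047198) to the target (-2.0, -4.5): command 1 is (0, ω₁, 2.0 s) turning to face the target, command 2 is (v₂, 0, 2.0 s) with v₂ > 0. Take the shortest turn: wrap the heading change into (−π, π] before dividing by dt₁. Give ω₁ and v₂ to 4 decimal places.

heading to target = atan2(-4.5−-5, -2−-1) = 2.6779
Δθ = wrap(2.6779 − 1.0472) = 1.6307; ω₁ = Δθ/dt₁ = 0.8154
distance = √((-2−-1)² + (-4.5−-5)²) = 1.1180; v₂ = distance/dt₂ = 0.5590

ω₁ = 0.8154, v₂ = 0.5590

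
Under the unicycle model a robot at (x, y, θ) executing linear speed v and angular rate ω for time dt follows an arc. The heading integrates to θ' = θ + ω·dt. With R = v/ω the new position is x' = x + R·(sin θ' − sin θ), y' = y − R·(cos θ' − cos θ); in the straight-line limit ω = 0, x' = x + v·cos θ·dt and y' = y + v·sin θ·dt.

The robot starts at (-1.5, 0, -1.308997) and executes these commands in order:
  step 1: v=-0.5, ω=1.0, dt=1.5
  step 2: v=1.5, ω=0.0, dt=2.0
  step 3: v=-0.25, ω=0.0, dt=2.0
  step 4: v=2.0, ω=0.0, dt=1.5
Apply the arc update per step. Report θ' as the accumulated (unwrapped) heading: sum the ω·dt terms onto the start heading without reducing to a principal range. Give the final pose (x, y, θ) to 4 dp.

step 1: θ'=0.1910 (R=-0.5000) → pose (-2.0779, 0.3615, 0.1910)
step 2: θ'=0.1910 (straight) → pose (0.8676, 0.9310, 0.1910)
step 3: θ'=0.1910 (straight) → pose (0.3767, 0.8361, 0.1910)
step 4: θ'=0.1910 (straight) → pose (3.3221, 1.4056, 0.1910)

(3.3221, 1.4056, 0.1910)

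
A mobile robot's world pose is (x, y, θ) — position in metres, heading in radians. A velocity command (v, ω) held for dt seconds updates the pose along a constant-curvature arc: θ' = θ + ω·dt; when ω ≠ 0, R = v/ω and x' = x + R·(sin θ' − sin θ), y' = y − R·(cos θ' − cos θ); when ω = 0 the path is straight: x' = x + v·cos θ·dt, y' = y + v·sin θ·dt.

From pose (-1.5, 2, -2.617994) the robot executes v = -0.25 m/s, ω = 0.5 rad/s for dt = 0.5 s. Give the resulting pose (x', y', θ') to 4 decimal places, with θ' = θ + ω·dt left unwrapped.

(-1.4006, 2.0753, -2.3680)

θ' = -2.6180 + 0.5·0.5 = -2.3680
R = v/ω = -0.25/0.5 = -0.5000
x' = -1.5 + -0.5000·(sin -2.3680 − sin -2.6180) = -1.4006
y' = 2 − -0.5000·(cos -2.3680 − cos -2.6180) = 2.0753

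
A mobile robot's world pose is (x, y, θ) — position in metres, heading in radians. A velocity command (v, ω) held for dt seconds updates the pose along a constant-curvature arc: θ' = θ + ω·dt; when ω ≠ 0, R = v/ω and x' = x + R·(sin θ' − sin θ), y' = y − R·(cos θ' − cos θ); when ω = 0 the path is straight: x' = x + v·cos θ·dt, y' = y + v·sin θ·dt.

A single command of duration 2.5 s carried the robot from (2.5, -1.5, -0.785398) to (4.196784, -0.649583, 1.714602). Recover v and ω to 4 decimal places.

Δθ = 1.714602 − -0.785398 = 2.500000
ω = Δθ/dt = 2.500000/2.5 = 1.0000
R = Δx/(sin θ' − sin θ) = 1.0000
v = R·ω = 1.0000·1.0000 = 1.0000

v = 1.0000, ω = 1.0000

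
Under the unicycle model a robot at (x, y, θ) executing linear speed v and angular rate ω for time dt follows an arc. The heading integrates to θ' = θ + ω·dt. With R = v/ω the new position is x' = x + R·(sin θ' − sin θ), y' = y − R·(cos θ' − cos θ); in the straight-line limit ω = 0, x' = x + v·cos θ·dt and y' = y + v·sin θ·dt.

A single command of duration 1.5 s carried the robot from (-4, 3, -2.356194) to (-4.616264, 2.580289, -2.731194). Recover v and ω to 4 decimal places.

Δθ = -2.731194 − -2.356194 = -0.375000
ω = Δθ/dt = -0.375000/1.5 = -0.2500
R = Δx/(sin θ' − sin θ) = -2.0000
v = R·ω = -2.0000·-0.2500 = 0.5000

v = 0.5000, ω = -0.2500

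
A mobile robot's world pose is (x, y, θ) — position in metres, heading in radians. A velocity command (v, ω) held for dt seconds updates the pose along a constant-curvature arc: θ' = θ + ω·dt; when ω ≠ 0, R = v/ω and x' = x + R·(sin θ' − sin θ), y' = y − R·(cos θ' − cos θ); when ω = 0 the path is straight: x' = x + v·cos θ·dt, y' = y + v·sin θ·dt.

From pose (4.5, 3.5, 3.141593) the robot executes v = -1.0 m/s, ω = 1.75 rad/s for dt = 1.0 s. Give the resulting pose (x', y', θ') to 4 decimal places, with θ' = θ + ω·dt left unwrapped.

θ' = 3.1416 + 1.75·1.0 = 4.8916
R = v/ω = -1.0/1.75 = -0.5714
x' = 4.5 + -0.5714·(sin 4.8916 − sin 3.1416) = 5.0623
y' = 3.5 − -0.5714·(cos 4.8916 − cos 3.1416) = 4.1733

(5.0623, 4.1733, 4.8916)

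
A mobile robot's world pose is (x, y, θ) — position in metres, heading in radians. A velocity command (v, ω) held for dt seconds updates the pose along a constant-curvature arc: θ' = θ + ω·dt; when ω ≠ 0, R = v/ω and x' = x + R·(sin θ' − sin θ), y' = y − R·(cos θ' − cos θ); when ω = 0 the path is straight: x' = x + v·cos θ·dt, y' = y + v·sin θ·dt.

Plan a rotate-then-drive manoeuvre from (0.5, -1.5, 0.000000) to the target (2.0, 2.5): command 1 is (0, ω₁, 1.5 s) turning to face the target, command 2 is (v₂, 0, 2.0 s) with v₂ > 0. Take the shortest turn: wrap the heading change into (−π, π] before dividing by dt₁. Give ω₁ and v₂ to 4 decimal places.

ω₁ = 0.8080, v₂ = 2.1360

heading to target = atan2(2.5−-1.5, 2−0.5) = 1.2120
Δθ = wrap(1.2120 − 0.0000) = 1.2120; ω₁ = Δθ/dt₁ = 0.8080
distance = √((2−0.5)² + (2.5−-1.5)²) = 4.2720; v₂ = distance/dt₂ = 2.1360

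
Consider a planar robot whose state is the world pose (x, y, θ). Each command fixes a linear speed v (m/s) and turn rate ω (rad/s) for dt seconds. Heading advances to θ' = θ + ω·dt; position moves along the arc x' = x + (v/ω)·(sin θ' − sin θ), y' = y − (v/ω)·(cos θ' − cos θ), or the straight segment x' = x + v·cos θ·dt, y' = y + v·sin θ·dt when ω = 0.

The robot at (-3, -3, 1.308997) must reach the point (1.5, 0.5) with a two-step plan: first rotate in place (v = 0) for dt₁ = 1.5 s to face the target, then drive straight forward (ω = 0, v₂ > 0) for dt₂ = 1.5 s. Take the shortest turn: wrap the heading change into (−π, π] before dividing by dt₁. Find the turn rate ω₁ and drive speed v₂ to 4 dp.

ω₁ = -0.4320, v₂ = 3.8006

heading to target = atan2(0.5−-3, 1.5−-3) = 0.6610
Δθ = wrap(0.6610 − 1.3090) = -0.6480; ω₁ = Δθ/dt₁ = -0.4320
distance = √((1.5−-3)² + (0.5−-3)²) = 5.7009; v₂ = distance/dt₂ = 3.8006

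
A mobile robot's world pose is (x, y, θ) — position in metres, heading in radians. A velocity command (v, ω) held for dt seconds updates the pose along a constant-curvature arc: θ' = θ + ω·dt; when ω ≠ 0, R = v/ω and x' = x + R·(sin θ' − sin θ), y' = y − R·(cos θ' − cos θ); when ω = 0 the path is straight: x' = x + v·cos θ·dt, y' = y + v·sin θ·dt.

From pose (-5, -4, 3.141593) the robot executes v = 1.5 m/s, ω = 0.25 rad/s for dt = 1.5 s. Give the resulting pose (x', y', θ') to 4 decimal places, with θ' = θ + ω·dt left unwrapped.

θ' = 3.1416 + 0.25·1.5 = 3.5166
R = v/ω = 1.5/0.25 = 6.0000
x' = -5 + 6.0000·(sin 3.5166 − sin 3.1416) = -7.1976
y' = -4 − 6.0000·(cos 3.5166 − cos 3.1416) = -4.4170

(-7.1976, -4.4170, 3.5166)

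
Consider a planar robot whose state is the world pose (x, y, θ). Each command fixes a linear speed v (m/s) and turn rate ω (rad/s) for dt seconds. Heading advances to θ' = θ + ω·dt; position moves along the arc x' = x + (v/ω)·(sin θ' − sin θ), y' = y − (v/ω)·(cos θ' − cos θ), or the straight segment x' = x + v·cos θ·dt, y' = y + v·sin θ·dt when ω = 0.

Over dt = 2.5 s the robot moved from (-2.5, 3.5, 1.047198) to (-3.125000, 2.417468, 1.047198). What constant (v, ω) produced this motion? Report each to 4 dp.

Δθ = 1.047198 − 1.047198 = 0.000000
ω = Δθ/dt = 0.000000/2.5 = 0.0000
ω = 0 → v = (Δx·cos θ + Δy·sin θ)/dt = -0.5000

v = -0.5000, ω = 0.0000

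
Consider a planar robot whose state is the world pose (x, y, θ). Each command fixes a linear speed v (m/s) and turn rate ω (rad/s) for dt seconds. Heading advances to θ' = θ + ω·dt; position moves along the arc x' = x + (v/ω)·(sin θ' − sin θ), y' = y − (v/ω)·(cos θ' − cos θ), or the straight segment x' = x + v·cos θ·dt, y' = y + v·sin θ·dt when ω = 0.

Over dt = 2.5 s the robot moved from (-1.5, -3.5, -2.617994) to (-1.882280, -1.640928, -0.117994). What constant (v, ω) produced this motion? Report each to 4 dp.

v = -1.0000, ω = 1.0000

Δθ = -0.117994 − -2.617994 = 2.500000
ω = Δθ/dt = 2.500000/2.5 = 1.0000
R = −Δy/(cos θ' − cos θ) = -1.0000
v = R·ω = -1.0000·1.0000 = -1.0000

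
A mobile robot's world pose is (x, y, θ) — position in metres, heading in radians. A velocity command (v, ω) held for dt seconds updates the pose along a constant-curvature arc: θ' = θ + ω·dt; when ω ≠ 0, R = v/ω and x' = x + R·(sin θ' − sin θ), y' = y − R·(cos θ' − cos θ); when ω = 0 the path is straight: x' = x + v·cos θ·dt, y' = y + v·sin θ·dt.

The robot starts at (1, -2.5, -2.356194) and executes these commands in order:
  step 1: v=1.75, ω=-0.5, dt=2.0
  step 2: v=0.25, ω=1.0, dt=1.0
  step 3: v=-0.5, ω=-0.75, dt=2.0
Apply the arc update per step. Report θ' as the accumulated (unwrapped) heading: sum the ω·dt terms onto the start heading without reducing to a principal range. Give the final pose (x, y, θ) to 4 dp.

step 1: θ'=-3.3562 (R=-3.5000) → pose (-2.2202, -3.4448, -3.3562)
step 2: θ'=-2.3562 (R=0.2500) → pose (-2.4502, -3.5123, -2.3562)
step 3: θ'=-3.8562 (R=0.6667) → pose (-1.5420, -3.4802, -3.8562)

(-1.5420, -3.4802, -3.8562)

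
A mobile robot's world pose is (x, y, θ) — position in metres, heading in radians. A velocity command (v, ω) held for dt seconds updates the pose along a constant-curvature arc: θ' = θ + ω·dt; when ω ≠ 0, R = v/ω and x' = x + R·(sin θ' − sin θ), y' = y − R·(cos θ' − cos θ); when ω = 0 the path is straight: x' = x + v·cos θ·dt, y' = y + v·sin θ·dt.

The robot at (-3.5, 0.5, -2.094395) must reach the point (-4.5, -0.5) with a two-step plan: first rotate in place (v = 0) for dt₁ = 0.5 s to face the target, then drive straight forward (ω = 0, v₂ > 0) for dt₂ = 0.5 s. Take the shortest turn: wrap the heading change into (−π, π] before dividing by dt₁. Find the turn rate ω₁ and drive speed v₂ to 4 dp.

ω₁ = -0.5236, v₂ = 2.8284

heading to target = atan2(-0.5−0.5, -4.5−-3.5) = -2.3562
Δθ = wrap(-2.3562 − -2.0944) = -0.2618; ω₁ = Δθ/dt₁ = -0.5236
distance = √((-4.5−-3.5)² + (-0.5−0.5)²) = 1.4142; v₂ = distance/dt₂ = 2.8284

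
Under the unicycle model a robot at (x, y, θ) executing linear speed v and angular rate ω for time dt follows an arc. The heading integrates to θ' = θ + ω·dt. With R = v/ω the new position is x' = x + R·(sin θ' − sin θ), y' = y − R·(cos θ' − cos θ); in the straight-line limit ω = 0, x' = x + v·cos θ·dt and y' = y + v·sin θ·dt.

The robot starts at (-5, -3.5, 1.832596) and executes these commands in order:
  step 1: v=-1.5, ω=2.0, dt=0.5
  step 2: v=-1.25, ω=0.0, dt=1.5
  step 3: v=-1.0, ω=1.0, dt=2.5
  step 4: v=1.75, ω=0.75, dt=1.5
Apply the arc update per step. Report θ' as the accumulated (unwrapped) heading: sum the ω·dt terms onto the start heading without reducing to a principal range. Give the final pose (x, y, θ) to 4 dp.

(0.7041, -3.9985, 6.4576)

step 1: θ'=2.8326 (R=-0.7500) → pose (-4.5036, -4.0204, 2.8326)
step 2: θ'=2.8326 (straight) → pose (-2.7174, -4.5906, 2.8326)
step 3: θ'=5.3326 (R=-1.0000) → pose (-1.5996, -3.0567, 5.3326)
step 4: θ'=6.4576 (R=2.3333) → pose (0.7041, -3.9985, 6.4576)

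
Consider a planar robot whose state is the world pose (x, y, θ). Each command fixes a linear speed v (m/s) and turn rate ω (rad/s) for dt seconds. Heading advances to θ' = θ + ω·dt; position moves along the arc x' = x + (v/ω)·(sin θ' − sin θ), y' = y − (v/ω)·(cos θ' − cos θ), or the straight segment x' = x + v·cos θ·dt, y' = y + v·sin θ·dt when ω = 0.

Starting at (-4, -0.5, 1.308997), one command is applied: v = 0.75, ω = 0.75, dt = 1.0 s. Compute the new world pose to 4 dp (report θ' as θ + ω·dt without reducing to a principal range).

(-4.0827, 0.2279, 2.0590)

θ' = 1.3090 + 0.75·1.0 = 2.0590
R = v/ω = 0.75/0.75 = 1.0000
x' = -4 + 1.0000·(sin 2.0590 − sin 1.3090) = -4.0827
y' = -0.5 − 1.0000·(cos 2.0590 − cos 1.3090) = 0.2279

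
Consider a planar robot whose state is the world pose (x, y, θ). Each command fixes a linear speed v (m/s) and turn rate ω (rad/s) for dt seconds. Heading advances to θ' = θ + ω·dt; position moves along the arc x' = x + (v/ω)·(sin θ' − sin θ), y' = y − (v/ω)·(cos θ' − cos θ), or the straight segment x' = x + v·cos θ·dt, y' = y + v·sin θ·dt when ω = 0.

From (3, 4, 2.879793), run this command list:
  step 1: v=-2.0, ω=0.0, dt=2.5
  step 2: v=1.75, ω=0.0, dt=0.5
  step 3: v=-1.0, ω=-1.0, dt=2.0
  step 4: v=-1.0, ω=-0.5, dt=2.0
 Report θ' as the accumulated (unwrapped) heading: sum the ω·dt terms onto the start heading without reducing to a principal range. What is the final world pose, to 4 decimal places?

step 1: θ'=2.8798 (straight) → pose (7.8296, 2.7059, 2.8798)
step 2: θ'=2.8798 (straight) → pose (6.9844, 2.9324, 2.8798)
step 3: θ'=0.8798 (R=1.0000) → pose (7.4962, 1.3291, 0.8798)
step 4: θ'=-0.1202 (R=2.0000) → pose (5.7152, 0.6182, -0.1202)

(5.7152, 0.6182, -0.1202)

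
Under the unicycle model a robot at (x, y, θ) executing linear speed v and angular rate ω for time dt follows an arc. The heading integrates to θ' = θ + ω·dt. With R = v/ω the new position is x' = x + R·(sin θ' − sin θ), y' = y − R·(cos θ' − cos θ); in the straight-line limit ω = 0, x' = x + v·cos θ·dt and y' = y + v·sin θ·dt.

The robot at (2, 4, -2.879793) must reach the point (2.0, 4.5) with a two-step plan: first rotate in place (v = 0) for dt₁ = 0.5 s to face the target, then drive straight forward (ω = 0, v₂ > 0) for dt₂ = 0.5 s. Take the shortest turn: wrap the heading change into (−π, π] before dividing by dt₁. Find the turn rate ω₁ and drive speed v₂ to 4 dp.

heading to target = atan2(4.5−4, 2−2) = 1.5708
Δθ = wrap(1.5708 − -2.8798) = -1.8326; ω₁ = Δθ/dt₁ = -3.6652
distance = √((2−2)² + (4.5−4)²) = 0.5000; v₂ = distance/dt₂ = 1.0000

ω₁ = -3.6652, v₂ = 1.0000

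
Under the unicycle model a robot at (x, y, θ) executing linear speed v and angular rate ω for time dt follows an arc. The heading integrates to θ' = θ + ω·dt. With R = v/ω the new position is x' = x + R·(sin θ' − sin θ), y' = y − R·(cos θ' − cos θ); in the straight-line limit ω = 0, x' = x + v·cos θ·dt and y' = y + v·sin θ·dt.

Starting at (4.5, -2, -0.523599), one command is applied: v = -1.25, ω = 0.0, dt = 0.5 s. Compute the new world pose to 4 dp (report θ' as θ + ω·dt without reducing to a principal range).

(3.9587, -1.6875, -0.5236)

θ' = -0.5236 + 0.0·0.5 = -0.5236
ω = 0 → straight: x' = 4.5 + -1.25·cos(-0.5236)·0.5 = 3.9587
y' = -2 + -1.25·sin(-0.5236)·0.5 = -1.6875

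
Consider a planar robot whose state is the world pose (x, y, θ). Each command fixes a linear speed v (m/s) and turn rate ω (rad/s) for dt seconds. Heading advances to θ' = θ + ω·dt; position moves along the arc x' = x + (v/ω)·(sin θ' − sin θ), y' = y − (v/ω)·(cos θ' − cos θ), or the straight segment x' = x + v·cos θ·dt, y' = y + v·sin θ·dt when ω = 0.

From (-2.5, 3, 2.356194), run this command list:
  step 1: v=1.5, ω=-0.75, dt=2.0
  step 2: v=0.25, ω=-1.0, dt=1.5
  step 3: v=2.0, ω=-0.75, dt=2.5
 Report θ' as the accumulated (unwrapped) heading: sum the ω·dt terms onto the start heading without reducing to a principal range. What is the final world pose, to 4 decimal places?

(-2.3028, 1.4621, -2.5188)

step 1: θ'=0.8562 (R=-2.0000) → pose (-2.5965, 5.7248, 0.8562)
step 2: θ'=-0.6438 (R=-0.2500) → pose (-2.2576, 5.7610, -0.6438)
step 3: θ'=-2.5188 (R=-2.6667) → pose (-2.3028, 1.4621, -2.5188)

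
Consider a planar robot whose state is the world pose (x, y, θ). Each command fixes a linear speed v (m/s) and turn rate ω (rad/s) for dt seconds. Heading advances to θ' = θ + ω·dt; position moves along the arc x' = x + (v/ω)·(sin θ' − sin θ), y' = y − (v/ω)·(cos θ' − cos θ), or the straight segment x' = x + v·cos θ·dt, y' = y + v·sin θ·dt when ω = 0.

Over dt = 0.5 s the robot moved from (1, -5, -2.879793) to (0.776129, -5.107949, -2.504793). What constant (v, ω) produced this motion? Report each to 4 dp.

v = 0.5000, ω = 0.7500

Δθ = -2.504793 − -2.879793 = 0.375000
ω = Δθ/dt = 0.375000/0.5 = 0.7500
R = Δx/(sin θ' − sin θ) = 0.6667
v = R·ω = 0.6667·0.7500 = 0.5000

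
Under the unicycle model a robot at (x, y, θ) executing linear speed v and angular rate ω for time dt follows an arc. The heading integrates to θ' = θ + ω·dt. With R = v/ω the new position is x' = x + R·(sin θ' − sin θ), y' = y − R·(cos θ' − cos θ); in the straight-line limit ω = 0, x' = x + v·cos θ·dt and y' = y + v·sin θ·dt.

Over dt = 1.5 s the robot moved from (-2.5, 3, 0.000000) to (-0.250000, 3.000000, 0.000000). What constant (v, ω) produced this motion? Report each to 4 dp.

v = 1.5000, ω = 0.0000

Δθ = 0.000000 − 0.000000 = 0.000000
ω = Δθ/dt = 0.000000/1.5 = 0.0000
ω = 0 → v = (Δx·cos θ + Δy·sin θ)/dt = 1.5000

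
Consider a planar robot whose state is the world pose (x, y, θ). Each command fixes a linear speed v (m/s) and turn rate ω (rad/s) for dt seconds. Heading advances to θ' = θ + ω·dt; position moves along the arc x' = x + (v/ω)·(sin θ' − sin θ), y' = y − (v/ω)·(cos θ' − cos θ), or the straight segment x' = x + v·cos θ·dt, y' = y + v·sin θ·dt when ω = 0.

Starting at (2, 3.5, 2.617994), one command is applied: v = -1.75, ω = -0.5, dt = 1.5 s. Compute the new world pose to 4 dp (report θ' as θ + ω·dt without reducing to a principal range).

(3.5966, 1.4939, 1.8680)

θ' = 2.6180 + -0.5·1.5 = 1.8680
R = v/ω = -1.75/-0.5 = 3.5000
x' = 2 + 3.5000·(sin 1.8680 − sin 2.6180) = 3.5966
y' = 3.5 − 3.5000·(cos 1.8680 − cos 2.6180) = 1.4939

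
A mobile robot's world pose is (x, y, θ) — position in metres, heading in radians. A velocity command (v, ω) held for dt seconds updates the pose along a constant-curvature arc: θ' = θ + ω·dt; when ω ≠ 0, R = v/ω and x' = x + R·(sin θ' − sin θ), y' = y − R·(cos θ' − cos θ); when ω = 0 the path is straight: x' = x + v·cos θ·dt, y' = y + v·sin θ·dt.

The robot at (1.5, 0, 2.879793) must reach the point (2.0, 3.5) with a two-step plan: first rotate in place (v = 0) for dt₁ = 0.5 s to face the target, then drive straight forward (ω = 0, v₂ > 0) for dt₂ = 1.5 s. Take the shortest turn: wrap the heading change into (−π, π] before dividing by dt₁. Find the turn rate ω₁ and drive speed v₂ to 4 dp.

heading to target = atan2(3.5−0, 2−1.5) = 1.4289
Δθ = wrap(1.4289 − 2.8798) = -1.4509; ω₁ = Δθ/dt₁ = -2.9018
distance = √((2−1.5)² + (3.5−0)²) = 3.5355; v₂ = distance/dt₂ = 2.3570

ω₁ = -2.9018, v₂ = 2.3570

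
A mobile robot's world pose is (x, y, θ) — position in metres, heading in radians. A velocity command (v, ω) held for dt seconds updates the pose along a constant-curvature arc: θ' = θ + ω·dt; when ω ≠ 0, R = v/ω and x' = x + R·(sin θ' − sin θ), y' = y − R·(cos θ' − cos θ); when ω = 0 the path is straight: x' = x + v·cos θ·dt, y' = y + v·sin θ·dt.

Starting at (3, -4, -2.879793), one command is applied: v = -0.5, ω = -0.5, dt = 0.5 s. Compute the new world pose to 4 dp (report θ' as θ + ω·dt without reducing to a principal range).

θ' = -2.8798 + -0.5·0.5 = -3.1298
R = v/ω = -0.5/-0.5 = 1.0000
x' = 3 + 1.0000·(sin -3.1298 − sin -2.8798) = 3.2470
y' = -4 − 1.0000·(cos -3.1298 − cos -2.8798) = -3.9660

(3.2470, -3.9660, -3.1298)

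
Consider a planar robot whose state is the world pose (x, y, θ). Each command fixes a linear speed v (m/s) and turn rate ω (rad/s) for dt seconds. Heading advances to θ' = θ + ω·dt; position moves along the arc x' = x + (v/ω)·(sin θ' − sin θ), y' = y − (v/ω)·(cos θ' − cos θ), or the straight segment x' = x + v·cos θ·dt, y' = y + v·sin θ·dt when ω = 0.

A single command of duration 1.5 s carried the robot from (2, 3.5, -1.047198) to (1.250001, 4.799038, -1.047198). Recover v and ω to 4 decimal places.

v = -1.0000, ω = 0.0000

Δθ = -1.047198 − -1.047198 = 0.000000
ω = Δθ/dt = 0.000000/1.5 = 0.0000
ω = 0 → v = (Δx·cos θ + Δy·sin θ)/dt = -1.0000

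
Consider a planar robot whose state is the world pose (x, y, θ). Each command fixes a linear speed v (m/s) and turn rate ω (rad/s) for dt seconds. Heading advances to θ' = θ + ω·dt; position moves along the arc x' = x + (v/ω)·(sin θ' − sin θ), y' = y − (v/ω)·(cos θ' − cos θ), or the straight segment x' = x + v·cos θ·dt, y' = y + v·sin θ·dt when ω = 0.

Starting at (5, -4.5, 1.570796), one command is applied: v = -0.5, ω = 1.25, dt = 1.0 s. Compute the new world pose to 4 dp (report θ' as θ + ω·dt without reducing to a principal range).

θ' = 1.5708 + 1.25·1.0 = 2.8208
R = v/ω = -0.5/1.25 = -0.4000
x' = 5 + -0.4000·(sin 2.8208 − sin 1.5708) = 5.2739
y' = -4.5 − -0.4000·(cos 2.8208 − cos 1.5708) = -4.8796

(5.2739, -4.8796, 2.8208)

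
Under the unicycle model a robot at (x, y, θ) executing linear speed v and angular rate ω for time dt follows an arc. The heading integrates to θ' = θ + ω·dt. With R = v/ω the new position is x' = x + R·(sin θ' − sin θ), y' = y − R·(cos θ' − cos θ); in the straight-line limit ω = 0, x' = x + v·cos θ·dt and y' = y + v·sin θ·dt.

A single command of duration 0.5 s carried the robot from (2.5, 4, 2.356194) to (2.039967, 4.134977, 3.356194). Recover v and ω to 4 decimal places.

Δθ = 3.356194 − 2.356194 = 1.000000
ω = Δθ/dt = 1.000000/0.5 = 2.0000
R = Δx/(sin θ' − sin θ) = 0.5000
v = R·ω = 0.5000·2.0000 = 1.0000

v = 1.0000, ω = 2.0000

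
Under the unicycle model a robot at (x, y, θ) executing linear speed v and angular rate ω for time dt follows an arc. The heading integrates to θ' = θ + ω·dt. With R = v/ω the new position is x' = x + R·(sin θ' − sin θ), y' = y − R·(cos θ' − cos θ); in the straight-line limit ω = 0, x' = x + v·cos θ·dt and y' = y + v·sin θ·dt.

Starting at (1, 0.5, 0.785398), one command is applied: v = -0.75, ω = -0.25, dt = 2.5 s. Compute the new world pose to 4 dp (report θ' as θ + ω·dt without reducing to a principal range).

(-0.6422, -0.3402, 0.1604)

θ' = 0.7854 + -0.25·2.5 = 0.1604
R = v/ω = -0.75/-0.25 = 3.0000
x' = 1 + 3.0000·(sin 0.1604 − sin 0.7854) = -0.6422
y' = 0.5 − 3.0000·(cos 0.1604 − cos 0.7854) = -0.3402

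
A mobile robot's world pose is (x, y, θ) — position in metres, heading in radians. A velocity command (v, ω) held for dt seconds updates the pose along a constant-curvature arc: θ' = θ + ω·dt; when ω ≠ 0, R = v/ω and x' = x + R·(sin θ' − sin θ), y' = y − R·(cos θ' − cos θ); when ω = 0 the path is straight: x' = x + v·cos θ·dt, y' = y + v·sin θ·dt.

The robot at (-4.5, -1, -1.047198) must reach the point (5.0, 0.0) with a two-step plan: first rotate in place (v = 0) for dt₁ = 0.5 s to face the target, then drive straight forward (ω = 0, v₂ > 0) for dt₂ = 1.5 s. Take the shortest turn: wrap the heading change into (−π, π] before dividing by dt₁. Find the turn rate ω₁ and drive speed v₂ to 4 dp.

ω₁ = 2.3041, v₂ = 6.3683

heading to target = atan2(0−-1, 5−-4.5) = 0.1049
Δθ = wrap(0.1049 − -1.0472) = 1.1521; ω₁ = Δθ/dt₁ = 2.3041
distance = √((5−-4.5)² + (0−-1)²) = 9.5525; v₂ = distance/dt₂ = 6.3683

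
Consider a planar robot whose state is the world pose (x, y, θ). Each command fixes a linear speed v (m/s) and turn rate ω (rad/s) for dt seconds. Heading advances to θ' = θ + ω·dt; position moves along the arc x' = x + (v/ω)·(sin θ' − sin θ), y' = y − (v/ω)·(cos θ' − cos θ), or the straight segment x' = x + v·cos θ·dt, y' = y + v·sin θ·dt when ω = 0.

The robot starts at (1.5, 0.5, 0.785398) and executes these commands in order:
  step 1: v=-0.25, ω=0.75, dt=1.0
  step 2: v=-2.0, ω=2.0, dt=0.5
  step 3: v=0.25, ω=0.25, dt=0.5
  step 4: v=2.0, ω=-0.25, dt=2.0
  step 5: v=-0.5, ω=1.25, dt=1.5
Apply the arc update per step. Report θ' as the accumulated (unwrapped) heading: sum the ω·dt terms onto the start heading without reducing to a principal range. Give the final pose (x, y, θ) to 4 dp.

step 1: θ'=1.5354 (R=-0.3333) → pose (1.4026, 0.2761, 1.5354)
step 2: θ'=2.5354 (R=-1.0000) → pose (1.8322, -0.5811, 2.5354)
step 3: θ'=2.6604 (R=1.0000) → pose (1.7253, -0.5165, 2.6604)
step 4: θ'=2.1604 (R=-8.0000) → pose (-1.2213, 2.1268, 2.1604)
step 5: θ'=4.0354 (R=-0.4000) → pose (-0.5770, 2.0986, 4.0354)

(-0.5770, 2.0986, 4.0354)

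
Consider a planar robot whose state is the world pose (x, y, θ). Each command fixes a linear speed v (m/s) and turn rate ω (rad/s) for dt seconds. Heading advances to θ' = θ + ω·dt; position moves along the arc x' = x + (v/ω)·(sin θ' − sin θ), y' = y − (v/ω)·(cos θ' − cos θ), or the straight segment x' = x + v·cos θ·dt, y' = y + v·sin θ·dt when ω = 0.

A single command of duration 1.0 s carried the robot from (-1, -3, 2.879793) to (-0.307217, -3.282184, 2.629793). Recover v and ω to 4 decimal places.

v = -0.7500, ω = -0.2500

Δθ = 2.629793 − 2.879793 = -0.250000
ω = Δθ/dt = -0.250000/1.0 = -0.2500
R = Δx/(sin θ' − sin θ) = 3.0000
v = R·ω = 3.0000·-0.2500 = -0.7500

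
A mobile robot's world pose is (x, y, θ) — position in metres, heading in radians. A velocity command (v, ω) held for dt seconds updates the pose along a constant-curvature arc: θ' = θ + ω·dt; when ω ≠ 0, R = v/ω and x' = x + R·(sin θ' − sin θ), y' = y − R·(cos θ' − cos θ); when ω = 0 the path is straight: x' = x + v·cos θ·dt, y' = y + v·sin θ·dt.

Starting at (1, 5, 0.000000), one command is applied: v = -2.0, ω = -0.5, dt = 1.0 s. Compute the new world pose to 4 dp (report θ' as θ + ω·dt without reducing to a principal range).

θ' = 0.0000 + -0.5·1.0 = -0.5000
R = v/ω = -2.0/-0.5 = 4.0000
x' = 1 + 4.0000·(sin -0.5000 − sin 0.0000) = -0.9177
y' = 5 − 4.0000·(cos -0.5000 − cos 0.0000) = 5.4897

(-0.9177, 5.4897, -0.5000)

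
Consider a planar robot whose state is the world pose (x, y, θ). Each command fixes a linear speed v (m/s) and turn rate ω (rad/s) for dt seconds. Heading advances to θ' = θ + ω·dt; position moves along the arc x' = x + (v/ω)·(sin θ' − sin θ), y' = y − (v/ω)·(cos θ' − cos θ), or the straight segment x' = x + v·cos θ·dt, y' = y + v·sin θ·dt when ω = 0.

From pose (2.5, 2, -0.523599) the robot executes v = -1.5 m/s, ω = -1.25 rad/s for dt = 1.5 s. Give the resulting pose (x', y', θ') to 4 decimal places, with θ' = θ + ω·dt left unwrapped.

θ' = -0.5236 + -1.25·1.5 = -2.3986
R = v/ω = -1.5/-1.25 = 1.2000
x' = 2.5 + 1.2000·(sin -2.3986 − sin -0.5236) = 2.2882
y' = 2 − 1.2000·(cos -2.3986 − cos -0.5236) = 3.9230

(2.2882, 3.9230, -2.3986)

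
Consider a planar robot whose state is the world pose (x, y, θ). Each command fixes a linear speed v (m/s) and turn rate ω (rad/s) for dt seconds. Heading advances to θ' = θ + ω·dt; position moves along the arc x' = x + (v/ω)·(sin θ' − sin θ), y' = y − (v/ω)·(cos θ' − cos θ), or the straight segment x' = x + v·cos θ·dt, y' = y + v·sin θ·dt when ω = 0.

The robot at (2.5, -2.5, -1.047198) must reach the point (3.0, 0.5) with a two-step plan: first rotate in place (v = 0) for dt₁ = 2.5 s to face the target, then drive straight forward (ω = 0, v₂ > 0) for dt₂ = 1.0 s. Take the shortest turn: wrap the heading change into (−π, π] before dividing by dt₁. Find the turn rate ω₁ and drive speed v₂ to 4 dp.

heading to target = atan2(0.5−-2.5, 3−2.5) = 1.4056
Δθ = wrap(1.4056 − -1.0472) = 2.4528; ω₁ = Δθ/dt₁ = 0.9811
distance = √((3−2.5)² + (0.5−-2.5)²) = 3.0414; v₂ = distance/dt₂ = 3.0414

ω₁ = 0.9811, v₂ = 3.0414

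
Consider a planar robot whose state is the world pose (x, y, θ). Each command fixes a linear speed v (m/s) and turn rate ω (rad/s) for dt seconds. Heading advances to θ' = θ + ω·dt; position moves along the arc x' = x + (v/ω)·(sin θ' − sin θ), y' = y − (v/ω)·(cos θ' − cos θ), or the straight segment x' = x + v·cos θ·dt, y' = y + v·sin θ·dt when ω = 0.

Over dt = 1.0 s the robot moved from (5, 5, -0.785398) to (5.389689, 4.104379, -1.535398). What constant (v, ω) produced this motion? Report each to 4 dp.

v = 1.0000, ω = -0.7500

Δθ = -1.535398 − -0.785398 = -0.750000
ω = Δθ/dt = -0.750000/1.0 = -0.7500
R = −Δy/(cos θ' − cos θ) = -1.3333
v = R·ω = -1.3333·-0.7500 = 1.0000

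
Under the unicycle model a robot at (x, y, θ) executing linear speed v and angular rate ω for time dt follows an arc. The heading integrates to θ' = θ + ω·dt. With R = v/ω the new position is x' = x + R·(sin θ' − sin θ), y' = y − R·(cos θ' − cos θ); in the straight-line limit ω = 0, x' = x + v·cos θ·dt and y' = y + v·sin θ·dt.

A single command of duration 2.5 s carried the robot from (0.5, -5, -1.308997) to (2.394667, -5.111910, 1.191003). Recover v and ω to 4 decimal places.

v = 1.0000, ω = 1.0000

Δθ = 1.191003 − -1.308997 = 2.500000
ω = Δθ/dt = 2.500000/2.5 = 1.0000
R = Δx/(sin θ' − sin θ) = 1.0000
v = R·ω = 1.0000·1.0000 = 1.0000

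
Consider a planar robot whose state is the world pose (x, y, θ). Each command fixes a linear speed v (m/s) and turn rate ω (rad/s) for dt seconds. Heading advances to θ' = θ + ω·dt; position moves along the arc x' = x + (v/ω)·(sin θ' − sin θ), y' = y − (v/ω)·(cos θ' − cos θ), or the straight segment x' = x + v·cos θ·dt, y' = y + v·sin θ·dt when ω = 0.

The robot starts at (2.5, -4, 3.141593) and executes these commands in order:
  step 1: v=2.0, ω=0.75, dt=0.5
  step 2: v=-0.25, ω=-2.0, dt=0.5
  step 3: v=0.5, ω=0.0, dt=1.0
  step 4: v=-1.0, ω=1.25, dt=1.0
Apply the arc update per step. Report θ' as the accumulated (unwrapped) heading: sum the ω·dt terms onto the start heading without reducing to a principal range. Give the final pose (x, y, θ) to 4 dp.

(2.1729, -3.9077, 3.7666)

step 1: θ'=3.5166 (R=2.6667) → pose (1.5233, -4.1853, 3.5166)
step 2: θ'=2.5166 (R=0.1250) → pose (1.6422, -4.2003, 2.5166)
step 3: θ'=2.5166 (straight) → pose (1.2367, -3.9077, 2.5166)
step 4: θ'=3.7666 (R=-0.8000) → pose (2.1729, -3.9077, 3.7666)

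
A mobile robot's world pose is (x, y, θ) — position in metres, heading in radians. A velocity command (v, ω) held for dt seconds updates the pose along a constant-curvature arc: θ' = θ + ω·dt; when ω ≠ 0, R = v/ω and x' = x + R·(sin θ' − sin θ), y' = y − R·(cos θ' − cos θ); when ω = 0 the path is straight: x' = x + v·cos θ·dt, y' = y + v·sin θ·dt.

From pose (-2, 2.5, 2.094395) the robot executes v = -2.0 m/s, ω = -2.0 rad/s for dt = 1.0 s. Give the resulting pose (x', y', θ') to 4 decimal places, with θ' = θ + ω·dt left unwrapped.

(-2.7718, 1.0045, 0.0944)

θ' = 2.0944 + -2.0·1.0 = 0.0944
R = v/ω = -2.0/-2.0 = 1.0000
x' = -2 + 1.0000·(sin 0.0944 − sin 2.0944) = -2.7718
y' = 2.5 − 1.0000·(cos 0.0944 − cos 2.0944) = 1.0045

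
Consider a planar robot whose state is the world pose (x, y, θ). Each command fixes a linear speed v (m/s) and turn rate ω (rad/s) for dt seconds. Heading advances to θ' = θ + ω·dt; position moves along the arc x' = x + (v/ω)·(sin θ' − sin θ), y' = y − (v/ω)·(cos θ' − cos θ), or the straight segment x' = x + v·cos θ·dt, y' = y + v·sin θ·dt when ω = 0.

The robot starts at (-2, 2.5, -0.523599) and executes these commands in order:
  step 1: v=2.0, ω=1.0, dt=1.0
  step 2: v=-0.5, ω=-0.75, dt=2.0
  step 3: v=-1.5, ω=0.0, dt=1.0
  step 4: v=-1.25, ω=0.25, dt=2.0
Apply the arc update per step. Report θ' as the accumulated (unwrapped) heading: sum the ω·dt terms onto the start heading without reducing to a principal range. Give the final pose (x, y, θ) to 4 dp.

step 1: θ'=0.4764 (R=2.0000) → pose (-0.0828, 2.4547, 0.4764)
step 2: θ'=-1.0236 (R=0.6667) → pose (-0.9579, 2.7003, -1.0236)
step 3: θ'=-1.0236 (straight) → pose (-1.7383, 3.9813, -1.0236)
step 4: θ'=-0.5236 (R=-5.0000) → pose (-3.5083, 5.7099, -0.5236)

(-3.5083, 5.7099, -0.5236)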